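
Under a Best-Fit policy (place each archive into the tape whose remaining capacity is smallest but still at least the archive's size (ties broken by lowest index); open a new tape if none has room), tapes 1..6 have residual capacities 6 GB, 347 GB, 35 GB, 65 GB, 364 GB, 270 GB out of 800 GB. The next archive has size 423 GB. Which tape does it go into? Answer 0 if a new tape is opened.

0

No tape has ≥ 423 GB free, so a new tape is opened.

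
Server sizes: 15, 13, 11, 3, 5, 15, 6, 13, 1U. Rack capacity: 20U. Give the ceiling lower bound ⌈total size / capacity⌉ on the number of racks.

5 racks

Total size = 15 + 13 + 11 + 3 + 5 + 15 + 6 + 13 + 1 = 82U.
⌈82 / 20⌉ = 5.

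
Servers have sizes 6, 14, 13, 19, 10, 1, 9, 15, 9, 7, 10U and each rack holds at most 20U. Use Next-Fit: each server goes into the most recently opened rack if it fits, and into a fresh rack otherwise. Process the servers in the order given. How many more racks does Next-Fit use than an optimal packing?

1

Next-Fit: [6,14] [13] [19] [10,1,9] [15] [9,7] [10] → 7 racks.
Total size 113U; any packing needs at least ⌈113/20⌉ = 6 racks.
An optimal packing achieves that bound: [19,1] [15] [14,6] [13,7] [10,10] [9,9] → 6 racks.
Excess: 7 − 6 = 1.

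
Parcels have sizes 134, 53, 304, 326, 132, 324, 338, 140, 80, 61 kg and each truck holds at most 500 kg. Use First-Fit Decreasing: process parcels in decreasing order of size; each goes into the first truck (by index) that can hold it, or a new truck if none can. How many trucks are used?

4

Sorted descending: 338, 326, 324, 304, 140, 134, 132, 80, 61, 53.
Put 338 kg in truck 1; 162 kg remain.
Put 326 kg in truck 2; 174 kg remain.
Put 324 kg in truck 3; 176 kg remain.
Put 304 kg in truck 4; 196 kg remain.
Put 140 kg in truck 1; 22 kg remain.
Put 134 kg in truck 2; 40 kg remain.
Put 132 kg in truck 3; 44 kg remain.
Put 80 kg in truck 4; 116 kg remain.
Put 61 kg in truck 4; 55 kg remain.
Put 53 kg in truck 4; 2 kg remain.
Final trucks: [338,140] [326,134] [324,132] [304,80,61,53].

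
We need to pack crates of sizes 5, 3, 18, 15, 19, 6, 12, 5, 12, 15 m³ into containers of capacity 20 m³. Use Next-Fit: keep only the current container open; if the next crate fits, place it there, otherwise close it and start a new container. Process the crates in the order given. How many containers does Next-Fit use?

7

Put 5 m³ in container 1; 15 m³ remain.
Put 3 m³ in container 1; 12 m³ remain.
Put 18 m³ in container 2; 2 m³ remain.
Put 15 m³ in container 3; 5 m³ remain.
Put 19 m³ in container 4; 1 m³ remain.
Put 6 m³ in container 5; 14 m³ remain.
Put 12 m³ in container 5; 2 m³ remain.
Put 5 m³ in container 6; 15 m³ remain.
Put 12 m³ in container 6; 3 m³ remain.
Put 15 m³ in container 7; 5 m³ remain.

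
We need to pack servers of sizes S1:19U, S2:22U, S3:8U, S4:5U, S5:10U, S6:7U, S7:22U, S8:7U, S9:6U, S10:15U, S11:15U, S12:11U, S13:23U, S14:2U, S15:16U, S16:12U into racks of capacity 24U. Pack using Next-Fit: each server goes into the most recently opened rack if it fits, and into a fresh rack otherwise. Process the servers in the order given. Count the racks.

Put S1 (19U) in rack 1; 5U remain.
Put S2 (22U) in rack 2; 2U remain.
Put S3 (8U) in rack 3; 16U remain.
Put S4 (5U) in rack 3; 11U remain.
Put S5 (10U) in rack 3; 1U remain.
Put S6 (7U) in rack 4; 17U remain.
Put S7 (22U) in rack 5; 2U remain.
Put S8 (7U) in rack 6; 17U remain.
Put S9 (6U) in rack 6; 11U remain.
Put S10 (15U) in rack 7; 9U remain.
Put S11 (15U) in rack 8; 9U remain.
Put S12 (11U) in rack 9; 13U remain.
Put S13 (23U) in rack 10; 1U remain.
Put S14 (2U) in rack 11; 22U remain.
Put S15 (16U) in rack 11; 6U remain.
Put S16 (12U) in rack 12; 12U remain.
Final racks: [19] [22] [8,5,10] [7] [22] [7,6] [15] [15] [11] [23] [2,16] [12].

12 racks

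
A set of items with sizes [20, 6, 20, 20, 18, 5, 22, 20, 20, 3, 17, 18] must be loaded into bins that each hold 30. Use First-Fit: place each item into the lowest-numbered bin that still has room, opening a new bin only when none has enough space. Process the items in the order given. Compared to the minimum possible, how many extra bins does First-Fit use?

0

First-Fit: [20,6,3] [20,5] [20] [18] [22] [20] [20] [17] [18] → 9 bins.
9 items exceed 15 (half the capacity), and no two of those can share a bin, so at least 9 bins are needed.
So 9 is already optimal.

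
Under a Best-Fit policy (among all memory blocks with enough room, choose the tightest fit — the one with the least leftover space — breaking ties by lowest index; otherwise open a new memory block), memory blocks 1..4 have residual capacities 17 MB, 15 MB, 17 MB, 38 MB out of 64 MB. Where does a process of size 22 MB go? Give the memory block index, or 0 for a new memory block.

4

Memory blocks with room: memory block 4 (38 MB).
Tightest fit is memory block 4 with 38 MB free.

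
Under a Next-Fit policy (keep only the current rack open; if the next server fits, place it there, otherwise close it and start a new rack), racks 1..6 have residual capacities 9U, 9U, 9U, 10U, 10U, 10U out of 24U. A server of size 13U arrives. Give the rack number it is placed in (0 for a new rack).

0

Next-Fit only looks at rack 6, which has 10U free.
13U does not fit, so a new rack is opened.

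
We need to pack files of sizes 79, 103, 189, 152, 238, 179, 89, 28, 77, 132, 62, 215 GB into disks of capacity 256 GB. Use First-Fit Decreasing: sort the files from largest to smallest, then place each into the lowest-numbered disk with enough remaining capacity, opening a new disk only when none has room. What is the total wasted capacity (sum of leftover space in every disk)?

Sorted descending: 238, 215, 189, 179, 152, 132, 103, 89, 79, 77, 62, 28.
238 GB → disk 1 (remaining 18 GB)
215 GB → disk 2 (remaining 41 GB)
189 GB → disk 3 (remaining 67 GB)
179 GB → disk 4 (remaining 77 GB)
152 GB → disk 5 (remaining 104 GB)
132 GB → disk 6 (remaining 124 GB)
103 GB → disk 5 (remaining 1 GB)
89 GB → disk 6 (remaining 35 GB)
79 GB → disk 7 (remaining 177 GB)
77 GB → disk 4 (remaining 0 GB)
62 GB → disk 3 (remaining 5 GB)
28 GB → disk 2 (remaining 13 GB)
7 disks × 256 GB = 1792 GB; used 1543 GB; unused 249 GB.

249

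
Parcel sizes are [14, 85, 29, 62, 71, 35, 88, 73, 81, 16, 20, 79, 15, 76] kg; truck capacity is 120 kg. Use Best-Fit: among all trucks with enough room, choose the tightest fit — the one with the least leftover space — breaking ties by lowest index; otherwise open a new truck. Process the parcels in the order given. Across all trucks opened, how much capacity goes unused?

216

Put 14 kg in truck 1; 106 kg remain.
Put 85 kg in truck 1; 21 kg remain.
Put 29 kg in truck 2; 91 kg remain.
Put 62 kg in truck 2; 29 kg remain.
Put 71 kg in truck 3; 49 kg remain.
Put 35 kg in truck 3; 14 kg remain.
Put 88 kg in truck 4; 32 kg remain.
Put 73 kg in truck 5; 47 kg remain.
Put 81 kg in truck 6; 39 kg remain.
Put 16 kg in truck 1; 5 kg remain.
Put 20 kg in truck 2; 9 kg remain.
Put 79 kg in truck 7; 41 kg remain.
Put 15 kg in truck 4; 17 kg remain.
Put 76 kg in truck 8; 44 kg remain.
8 trucks × 120 kg = 960 kg; used 744 kg; unused 216 kg.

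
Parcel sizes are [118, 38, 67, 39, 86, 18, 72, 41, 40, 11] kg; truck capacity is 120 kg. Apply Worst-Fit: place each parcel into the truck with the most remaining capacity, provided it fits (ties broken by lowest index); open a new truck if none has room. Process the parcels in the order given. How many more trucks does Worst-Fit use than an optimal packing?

0

Worst-Fit: [118] [38,67] [39,18,41] [86,11] [72,40] → 5 trucks.
Total size 530 kg; any packing needs at least ⌈530/120⌉ = 5 trucks.
So 5 is already optimal.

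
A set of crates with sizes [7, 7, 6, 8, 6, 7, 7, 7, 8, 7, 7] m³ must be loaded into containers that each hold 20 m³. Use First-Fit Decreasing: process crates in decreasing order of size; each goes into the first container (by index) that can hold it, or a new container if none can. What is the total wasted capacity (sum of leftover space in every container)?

Sorted descending: 8, 8, 7, 7, 7, 7, 7, 7, 7, 6, 6.
8 m³ → container 1 (remaining 12 m³)
8 m³ → container 1 (remaining 4 m³)
7 m³ → container 2 (remaining 13 m³)
7 m³ → container 2 (remaining 6 m³)
7 m³ → container 3 (remaining 13 m³)
7 m³ → container 3 (remaining 6 m³)
7 m³ → container 4 (remaining 13 m³)
7 m³ → container 4 (remaining 6 m³)
7 m³ → container 5 (remaining 13 m³)
6 m³ → container 2 (remaining 0 m³)
6 m³ → container 3 (remaining 0 m³)
5 containers × 20 m³ = 100 m³; used 77 m³; unused 23 m³.

23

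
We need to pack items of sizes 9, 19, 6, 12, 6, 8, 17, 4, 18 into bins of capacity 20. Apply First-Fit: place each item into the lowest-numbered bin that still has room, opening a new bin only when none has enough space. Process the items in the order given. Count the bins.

Put 9 in bin 1; 11 remain.
Put 19 in bin 2; 1 remain.
Put 6 in bin 1; 5 remain.
Put 12 in bin 3; 8 remain.
Put 6 in bin 3; 2 remain.
Put 8 in bin 4; 12 remain.
Put 17 in bin 5; 3 remain.
Put 4 in bin 1; 1 remain.
Put 18 in bin 6; 2 remain.
Final bins: [9,6,4] [19] [12,6] [8] [17] [18].

6 bins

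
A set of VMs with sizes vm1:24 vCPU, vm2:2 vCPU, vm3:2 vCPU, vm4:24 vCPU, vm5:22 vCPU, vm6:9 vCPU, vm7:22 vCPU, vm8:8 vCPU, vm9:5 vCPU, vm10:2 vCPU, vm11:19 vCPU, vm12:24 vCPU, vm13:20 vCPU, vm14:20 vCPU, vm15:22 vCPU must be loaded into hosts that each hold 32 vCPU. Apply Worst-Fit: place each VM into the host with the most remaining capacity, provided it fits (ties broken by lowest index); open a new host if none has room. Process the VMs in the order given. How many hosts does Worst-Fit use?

9

Put vm1 (24 vCPU) in host 1; 8 vCPU remain.
Put vm2 (2 vCPU) in host 1; 6 vCPU remain.
Put vm3 (2 vCPU) in host 1; 4 vCPU remain.
Put vm4 (24 vCPU) in host 2; 8 vCPU remain.
Put vm5 (22 vCPU) in host 3; 10 vCPU remain.
Put vm6 (9 vCPU) in host 3; 1 vCPU remain.
Put vm7 (22 vCPU) in host 4; 10 vCPU remain.
Put vm8 (8 vCPU) in host 4; 2 vCPU remain.
Put vm9 (5 vCPU) in host 2; 3 vCPU remain.
Put vm10 (2 vCPU) in host 1; 2 vCPU remain.
Put vm11 (19 vCPU) in host 5; 13 vCPU remain.
Put vm12 (24 vCPU) in host 6; 8 vCPU remain.
Put vm13 (20 vCPU) in host 7; 12 vCPU remain.
Put vm14 (20 vCPU) in host 8; 12 vCPU remain.
Put vm15 (22 vCPU) in host 9; 10 vCPU remain.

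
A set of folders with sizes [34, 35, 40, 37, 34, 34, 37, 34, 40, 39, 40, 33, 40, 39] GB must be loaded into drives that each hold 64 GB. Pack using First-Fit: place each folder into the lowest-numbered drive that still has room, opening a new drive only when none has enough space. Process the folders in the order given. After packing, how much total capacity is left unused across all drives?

380

drive 1: place 34 GB, 30 GB left
drive 2: place 35 GB, 29 GB left
drive 3: place 40 GB, 24 GB left
drive 4: place 37 GB, 27 GB left
drive 5: place 34 GB, 30 GB left
drive 6: place 34 GB, 30 GB left
drive 7: place 37 GB, 27 GB left
drive 8: place 34 GB, 30 GB left
drive 9: place 40 GB, 24 GB left
drive 10: place 39 GB, 25 GB left
drive 11: place 40 GB, 24 GB left
drive 12: place 33 GB, 31 GB left
drive 13: place 40 GB, 24 GB left
drive 14: place 39 GB, 25 GB left
14 drives × 64 GB = 896 GB; used 516 GB; unused 380 GB.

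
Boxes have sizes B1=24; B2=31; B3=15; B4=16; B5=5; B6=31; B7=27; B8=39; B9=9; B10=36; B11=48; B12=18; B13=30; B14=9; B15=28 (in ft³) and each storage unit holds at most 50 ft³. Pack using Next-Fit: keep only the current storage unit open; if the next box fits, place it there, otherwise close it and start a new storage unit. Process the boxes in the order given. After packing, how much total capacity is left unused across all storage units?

Put B1 (24 ft³) in storage unit 1; 26 ft³ remain.
Put B2 (31 ft³) in storage unit 2; 19 ft³ remain.
Put B3 (15 ft³) in storage unit 2; 4 ft³ remain.
Put B4 (16 ft³) in storage unit 3; 34 ft³ remain.
Put B5 (5 ft³) in storage unit 3; 29 ft³ remain.
Put B6 (31 ft³) in storage unit 4; 19 ft³ remain.
Put B7 (27 ft³) in storage unit 5; 23 ft³ remain.
Put B8 (39 ft³) in storage unit 6; 11 ft³ remain.
Put B9 (9 ft³) in storage unit 6; 2 ft³ remain.
Put B10 (36 ft³) in storage unit 7; 14 ft³ remain.
Put B11 (48 ft³) in storage unit 8; 2 ft³ remain.
Put B12 (18 ft³) in storage unit 9; 32 ft³ remain.
Put B13 (30 ft³) in storage unit 9; 2 ft³ remain.
Put B14 (9 ft³) in storage unit 10; 41 ft³ remain.
Put B15 (28 ft³) in storage unit 10; 13 ft³ remain.
10 storage units × 50 ft³ = 500 ft³; used 366 ft³; unused 134 ft³.

134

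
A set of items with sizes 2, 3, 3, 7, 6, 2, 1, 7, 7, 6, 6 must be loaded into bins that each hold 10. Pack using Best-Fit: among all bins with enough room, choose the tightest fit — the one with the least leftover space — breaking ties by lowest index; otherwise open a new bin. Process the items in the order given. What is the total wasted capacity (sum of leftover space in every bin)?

20

2 → bin 1 (remaining 8)
3 → bin 1 (remaining 5)
3 → bin 1 (remaining 2)
7 → bin 2 (remaining 3)
6 → bin 3 (remaining 4)
2 → bin 1 (remaining 0)
1 → bin 2 (remaining 2)
7 → bin 4 (remaining 3)
7 → bin 5 (remaining 3)
6 → bin 6 (remaining 4)
6 → bin 7 (remaining 4)
7 bins × 10 = 70; used 50; unused 20.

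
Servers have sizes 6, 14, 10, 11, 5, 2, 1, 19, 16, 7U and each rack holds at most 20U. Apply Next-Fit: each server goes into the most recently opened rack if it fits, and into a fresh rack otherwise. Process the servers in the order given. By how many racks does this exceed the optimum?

Next-Fit: [6,14] [10] [11,5,2,1] [19] [16] [7] → 6 racks.
Total size 91U; any packing needs at least ⌈91/20⌉ = 5 racks.
An optimal packing achieves that bound: [19,1] [16,2] [14,6] [11,7] [10,5] → 5 racks.
Excess: 6 − 5 = 1.

1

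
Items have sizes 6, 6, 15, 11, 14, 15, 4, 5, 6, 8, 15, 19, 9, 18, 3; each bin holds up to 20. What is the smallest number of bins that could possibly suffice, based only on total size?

8

Total size = 6 + 6 + 15 + 11 + 14 + 15 + 4 + 5 + 6 + 8 + 15 + 19 + 9 + 18 + 3 = 154.
⌈154 / 20⌉ = 8.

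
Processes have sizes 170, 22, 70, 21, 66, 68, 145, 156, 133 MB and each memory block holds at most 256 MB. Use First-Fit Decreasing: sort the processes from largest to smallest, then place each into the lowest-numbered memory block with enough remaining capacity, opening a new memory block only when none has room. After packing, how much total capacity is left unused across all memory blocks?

173

Sorted descending: 170, 156, 145, 133, 70, 68, 66, 22, 21.
Put 170 MB in memory block 1; 86 MB remain.
Put 156 MB in memory block 2; 100 MB remain.
Put 145 MB in memory block 3; 111 MB remain.
Put 133 MB in memory block 4; 123 MB remain.
Put 70 MB in memory block 1; 16 MB remain.
Put 68 MB in memory block 2; 32 MB remain.
Put 66 MB in memory block 3; 45 MB remain.
Put 22 MB in memory block 2; 10 MB remain.
Put 21 MB in memory block 3; 24 MB remain.
4 memory blocks × 256 MB = 1024 MB; used 851 MB; unused 173 MB.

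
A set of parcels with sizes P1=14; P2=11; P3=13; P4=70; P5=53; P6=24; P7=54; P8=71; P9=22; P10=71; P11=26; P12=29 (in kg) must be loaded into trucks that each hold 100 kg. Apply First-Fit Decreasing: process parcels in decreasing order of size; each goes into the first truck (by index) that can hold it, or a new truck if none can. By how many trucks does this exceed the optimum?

First-Fit Decreasing: [71,29] [71,26] [70,24] [54,22,14] [53,13,11] → 5 trucks.
Total size 458 kg; any packing needs at least ⌈458/100⌉ = 5 trucks.
So 5 is already optimal.

0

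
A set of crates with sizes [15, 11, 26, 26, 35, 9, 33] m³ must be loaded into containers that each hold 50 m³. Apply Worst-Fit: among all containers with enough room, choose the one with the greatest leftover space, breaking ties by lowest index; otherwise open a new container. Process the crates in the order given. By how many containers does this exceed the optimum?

1

Worst-Fit: [15,11,9] [26] [26] [35] [33] → 5 containers.
Total size 155 m³; any packing needs at least ⌈155/50⌉ = 4 containers.
An optimal packing achieves that bound: [35,15] [33,11] [26,9] [26] → 4 containers.
Excess: 5 − 4 = 1.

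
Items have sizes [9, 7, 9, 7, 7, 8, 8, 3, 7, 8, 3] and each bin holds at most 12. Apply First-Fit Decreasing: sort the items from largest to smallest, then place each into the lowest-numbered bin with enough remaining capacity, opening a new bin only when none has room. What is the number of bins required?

Sorted descending: 9, 9, 8, 8, 8, 7, 7, 7, 7, 3, 3.
bin 1: place 9, 3 left
bin 2: place 9, 3 left
bin 3: place 8, 4 left
bin 4: place 8, 4 left
bin 5: place 8, 4 left
bin 6: place 7, 5 left
bin 7: place 7, 5 left
bin 8: place 7, 5 left
bin 9: place 7, 5 left
bin 1: place 3, 0 left
bin 2: place 3, 0 left
Final bins: [9,3] [9,3] [8] [8] [8] [7] [7] [7] [7].

9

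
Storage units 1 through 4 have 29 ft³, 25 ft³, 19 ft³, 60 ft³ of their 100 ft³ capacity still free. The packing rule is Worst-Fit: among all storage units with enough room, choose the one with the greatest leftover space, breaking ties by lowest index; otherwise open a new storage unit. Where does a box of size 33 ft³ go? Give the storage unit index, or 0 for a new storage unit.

4

Storage units with room: storage unit 4 (60 ft³).
Most room is storage unit 4 with 60 ft³ free.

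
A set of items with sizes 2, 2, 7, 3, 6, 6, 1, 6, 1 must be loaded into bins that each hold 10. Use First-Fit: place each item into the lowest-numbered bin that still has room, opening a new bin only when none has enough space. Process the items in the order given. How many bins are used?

5

Put 2 in bin 1; 8 remain.
Put 2 in bin 1; 6 remain.
Put 7 in bin 2; 3 remain.
Put 3 in bin 1; 3 remain.
Put 6 in bin 3; 4 remain.
Put 6 in bin 4; 4 remain.
Put 1 in bin 1; 2 remain.
Put 6 in bin 5; 4 remain.
Put 1 in bin 1; 1 remain.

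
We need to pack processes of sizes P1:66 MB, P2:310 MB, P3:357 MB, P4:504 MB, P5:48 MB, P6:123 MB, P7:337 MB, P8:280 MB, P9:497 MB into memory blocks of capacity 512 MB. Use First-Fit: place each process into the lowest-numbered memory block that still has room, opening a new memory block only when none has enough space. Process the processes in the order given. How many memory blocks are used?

6

P1 (66 MB) → memory block 1 (remaining 446 MB)
P2 (310 MB) → memory block 1 (remaining 136 MB)
P3 (357 MB) → memory block 2 (remaining 155 MB)
P4 (504 MB) → memory block 3 (remaining 8 MB)
P5 (48 MB) → memory block 1 (remaining 88 MB)
P6 (123 MB) → memory block 2 (remaining 32 MB)
P7 (337 MB) → memory block 4 (remaining 175 MB)
P8 (280 MB) → memory block 5 (remaining 232 MB)
P9 (497 MB) → memory block 6 (remaining 15 MB)
Final memory blocks: [66,310,48] [357,123] [504] [337] [280] [497].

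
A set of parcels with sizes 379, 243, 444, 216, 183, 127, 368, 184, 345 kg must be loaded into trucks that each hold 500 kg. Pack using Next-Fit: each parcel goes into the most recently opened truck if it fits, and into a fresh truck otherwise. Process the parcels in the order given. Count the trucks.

7

truck 1: place 379 kg, 121 kg left
truck 2: place 243 kg, 257 kg left
truck 3: place 444 kg, 56 kg left
truck 4: place 216 kg, 284 kg left
truck 4: place 183 kg, 101 kg left
truck 5: place 127 kg, 373 kg left
truck 5: place 368 kg, 5 kg left
truck 6: place 184 kg, 316 kg left
truck 7: place 345 kg, 155 kg left
Final trucks: [379] [243] [444] [216,183] [127,368] [184] [345].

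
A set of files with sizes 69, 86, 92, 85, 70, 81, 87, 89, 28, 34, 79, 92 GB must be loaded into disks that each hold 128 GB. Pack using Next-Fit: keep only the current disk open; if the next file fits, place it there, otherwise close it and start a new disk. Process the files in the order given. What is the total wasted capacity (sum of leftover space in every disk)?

388

Put 69 GB in disk 1; 59 GB remain.
Put 86 GB in disk 2; 42 GB remain.
Put 92 GB in disk 3; 36 GB remain.
Put 85 GB in disk 4; 43 GB remain.
Put 70 GB in disk 5; 58 GB remain.
Put 81 GB in disk 6; 47 GB remain.
Put 87 GB in disk 7; 41 GB remain.
Put 89 GB in disk 8; 39 GB remain.
Put 28 GB in disk 8; 11 GB remain.
Put 34 GB in disk 9; 94 GB remain.
Put 79 GB in disk 9; 15 GB remain.
Put 92 GB in disk 10; 36 GB remain.
10 disks × 128 GB = 1280 GB; used 892 GB; unused 388 GB.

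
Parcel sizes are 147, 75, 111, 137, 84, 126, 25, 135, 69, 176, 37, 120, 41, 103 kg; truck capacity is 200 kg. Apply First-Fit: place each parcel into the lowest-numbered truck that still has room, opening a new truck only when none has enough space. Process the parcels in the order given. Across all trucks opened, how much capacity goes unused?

414

147 kg → truck 1 (remaining 53 kg)
75 kg → truck 2 (remaining 125 kg)
111 kg → truck 2 (remaining 14 kg)
137 kg → truck 3 (remaining 63 kg)
84 kg → truck 4 (remaining 116 kg)
126 kg → truck 5 (remaining 74 kg)
25 kg → truck 1 (remaining 28 kg)
135 kg → truck 6 (remaining 65 kg)
69 kg → truck 4 (remaining 47 kg)
176 kg → truck 7 (remaining 24 kg)
37 kg → truck 3 (remaining 26 kg)
120 kg → truck 8 (remaining 80 kg)
41 kg → truck 4 (remaining 6 kg)
103 kg → truck 9 (remaining 97 kg)
9 trucks × 200 kg = 1800 kg; used 1386 kg; unused 414 kg.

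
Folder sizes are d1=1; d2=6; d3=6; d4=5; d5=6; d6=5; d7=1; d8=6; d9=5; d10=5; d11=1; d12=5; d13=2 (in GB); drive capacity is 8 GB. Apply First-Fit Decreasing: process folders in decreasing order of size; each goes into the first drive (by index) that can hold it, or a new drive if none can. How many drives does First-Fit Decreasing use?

9 drives

Sorted descending: 6, 6, 6, 6, 5, 5, 5, 5, 5, 2, 1, 1, 1.
drive 1: place 6 GB, 2 GB left
drive 2: place 6 GB, 2 GB left
drive 3: place 6 GB, 2 GB left
drive 4: place 6 GB, 2 GB left
drive 5: place 5 GB, 3 GB left
drive 6: place 5 GB, 3 GB left
drive 7: place 5 GB, 3 GB left
drive 8: place 5 GB, 3 GB left
drive 9: place 5 GB, 3 GB left
drive 1: place 2 GB, 0 GB left
drive 2: place 1 GB, 1 GB left
drive 2: place 1 GB, 0 GB left
drive 3: place 1 GB, 1 GB left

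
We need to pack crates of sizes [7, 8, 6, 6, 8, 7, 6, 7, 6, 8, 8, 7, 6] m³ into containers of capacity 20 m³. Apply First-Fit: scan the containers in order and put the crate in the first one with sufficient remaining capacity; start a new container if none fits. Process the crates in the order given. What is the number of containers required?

container 1: place 7 m³, 13 m³ left
container 1: place 8 m³, 5 m³ left
container 2: place 6 m³, 14 m³ left
container 2: place 6 m³, 8 m³ left
container 2: place 8 m³, 0 m³ left
container 3: place 7 m³, 13 m³ left
container 3: place 6 m³, 7 m³ left
container 3: place 7 m³, 0 m³ left
container 4: place 6 m³, 14 m³ left
container 4: place 8 m³, 6 m³ left
container 5: place 8 m³, 12 m³ left
container 5: place 7 m³, 5 m³ left
container 4: place 6 m³, 0 m³ left
Final containers: [7,8] [6,6,8] [7,6,7] [6,8,6] [8,7].

5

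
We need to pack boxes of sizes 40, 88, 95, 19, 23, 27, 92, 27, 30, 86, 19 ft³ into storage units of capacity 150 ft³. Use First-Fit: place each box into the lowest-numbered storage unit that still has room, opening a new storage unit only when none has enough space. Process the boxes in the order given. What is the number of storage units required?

Put 40 ft³ in storage unit 1; 110 ft³ remain.
Put 88 ft³ in storage unit 1; 22 ft³ remain.
Put 95 ft³ in storage unit 2; 55 ft³ remain.
Put 19 ft³ in storage unit 1; 3 ft³ remain.
Put 23 ft³ in storage unit 2; 32 ft³ remain.
Put 27 ft³ in storage unit 2; 5 ft³ remain.
Put 92 ft³ in storage unit 3; 58 ft³ remain.
Put 27 ft³ in storage unit 3; 31 ft³ remain.
Put 30 ft³ in storage unit 3; 1 ft³ remain.
Put 86 ft³ in storage unit 4; 64 ft³ remain.
Put 19 ft³ in storage unit 4; 45 ft³ remain.
Final storage units: [40,88,19] [95,23,27] [92,27,30] [86,19].

4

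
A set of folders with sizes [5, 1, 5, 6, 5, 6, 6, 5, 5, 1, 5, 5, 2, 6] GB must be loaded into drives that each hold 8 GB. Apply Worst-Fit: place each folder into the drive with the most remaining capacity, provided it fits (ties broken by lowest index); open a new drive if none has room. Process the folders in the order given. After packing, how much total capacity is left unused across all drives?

25

drive 1: place 5 GB, 3 GB left
drive 1: place 1 GB, 2 GB left
drive 2: place 5 GB, 3 GB left
drive 3: place 6 GB, 2 GB left
drive 4: place 5 GB, 3 GB left
drive 5: place 6 GB, 2 GB left
drive 6: place 6 GB, 2 GB left
drive 7: place 5 GB, 3 GB left
drive 8: place 5 GB, 3 GB left
drive 2: place 1 GB, 2 GB left
drive 9: place 5 GB, 3 GB left
drive 10: place 5 GB, 3 GB left
drive 4: place 2 GB, 1 GB left
drive 11: place 6 GB, 2 GB left
11 drives × 8 GB = 88 GB; used 63 GB; unused 25 GB.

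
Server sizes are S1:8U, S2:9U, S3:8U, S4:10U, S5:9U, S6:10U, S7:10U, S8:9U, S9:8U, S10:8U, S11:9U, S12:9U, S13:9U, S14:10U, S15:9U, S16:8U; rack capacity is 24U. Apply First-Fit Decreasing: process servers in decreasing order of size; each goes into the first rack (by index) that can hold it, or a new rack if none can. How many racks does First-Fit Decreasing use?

8

Sorted descending: 10, 10, 10, 10, 9, 9, 9, 9, 9, 9, 9, 8, 8, 8, 8, 8.
Put 10U in rack 1; 14U remain.
Put 10U in rack 1; 4U remain.
Put 10U in rack 2; 14U remain.
Put 10U in rack 2; 4U remain.
Put 9U in rack 3; 15U remain.
Put 9U in rack 3; 6U remain.
Put 9U in rack 4; 15U remain.
Put 9U in rack 4; 6U remain.
Put 9U in rack 5; 15U remain.
Put 9U in rack 5; 6U remain.
Put 9U in rack 6; 15U remain.
Put 8U in rack 6; 7U remain.
Put 8U in rack 7; 16U remain.
Put 8U in rack 7; 8U remain.
Put 8U in rack 7; 0U remain.
Put 8U in rack 8; 16U remain.
Final racks: [10,10] [10,10] [9,9] [9,9] [9,9] [9,8] [8,8,8] [8].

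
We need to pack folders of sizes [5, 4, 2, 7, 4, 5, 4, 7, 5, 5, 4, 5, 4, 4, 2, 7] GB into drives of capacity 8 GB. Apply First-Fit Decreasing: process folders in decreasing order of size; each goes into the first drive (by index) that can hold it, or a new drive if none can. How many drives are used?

Sorted descending: 7, 7, 7, 5, 5, 5, 5, 5, 4, 4, 4, 4, 4, 4, 2, 2.
drive 1: place 7 GB, 1 GB left
drive 2: place 7 GB, 1 GB left
drive 3: place 7 GB, 1 GB left
drive 4: place 5 GB, 3 GB left
drive 5: place 5 GB, 3 GB left
drive 6: place 5 GB, 3 GB left
drive 7: place 5 GB, 3 GB left
drive 8: place 5 GB, 3 GB left
drive 9: place 4 GB, 4 GB left
drive 9: place 4 GB, 0 GB left
drive 10: place 4 GB, 4 GB left
drive 10: place 4 GB, 0 GB left
drive 11: place 4 GB, 4 GB left
drive 11: place 4 GB, 0 GB left
drive 4: place 2 GB, 1 GB left
drive 5: place 2 GB, 1 GB left
Final drives: [7] [7] [7] [5,2] [5,2] [5] [5] [5] [4,4] [4,4] [4,4].

11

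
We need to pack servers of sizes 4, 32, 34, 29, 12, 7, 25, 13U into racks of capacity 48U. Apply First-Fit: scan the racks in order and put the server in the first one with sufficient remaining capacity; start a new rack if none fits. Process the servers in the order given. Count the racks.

4 racks

4U → rack 1 (remaining 44U)
32U → rack 1 (remaining 12U)
34U → rack 2 (remaining 14U)
29U → rack 3 (remaining 19U)
12U → rack 1 (remaining 0U)
7U → rack 2 (remaining 7U)
25U → rack 4 (remaining 23U)
13U → rack 3 (remaining 6U)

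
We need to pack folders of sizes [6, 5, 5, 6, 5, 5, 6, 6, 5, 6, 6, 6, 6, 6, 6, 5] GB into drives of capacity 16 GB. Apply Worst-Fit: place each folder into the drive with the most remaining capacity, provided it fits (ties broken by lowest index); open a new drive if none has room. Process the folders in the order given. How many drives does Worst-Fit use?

Put 6 GB in drive 1; 10 GB remain.
Put 5 GB in drive 1; 5 GB remain.
Put 5 GB in drive 1; 0 GB remain.
Put 6 GB in drive 2; 10 GB remain.
Put 5 GB in drive 2; 5 GB remain.
Put 5 GB in drive 2; 0 GB remain.
Put 6 GB in drive 3; 10 GB remain.
Put 6 GB in drive 3; 4 GB remain.
Put 5 GB in drive 4; 11 GB remain.
Put 6 GB in drive 4; 5 GB remain.
Put 6 GB in drive 5; 10 GB remain.
Put 6 GB in drive 5; 4 GB remain.
Put 6 GB in drive 6; 10 GB remain.
Put 6 GB in drive 6; 4 GB remain.
Put 6 GB in drive 7; 10 GB remain.
Put 5 GB in drive 7; 5 GB remain.
Final drives: [6,5,5] [6,5,5] [6,6] [5,6] [6,6] [6,6] [6,5].

7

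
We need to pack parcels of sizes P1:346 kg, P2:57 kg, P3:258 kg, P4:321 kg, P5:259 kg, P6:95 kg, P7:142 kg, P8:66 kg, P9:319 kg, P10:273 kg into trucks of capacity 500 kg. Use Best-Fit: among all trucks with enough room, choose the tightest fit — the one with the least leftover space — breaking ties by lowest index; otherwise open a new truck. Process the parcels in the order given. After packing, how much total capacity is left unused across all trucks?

864

Put P1 (346 kg) in truck 1; 154 kg remain.
Put P2 (57 kg) in truck 1; 97 kg remain.
Put P3 (258 kg) in truck 2; 242 kg remain.
Put P4 (321 kg) in truck 3; 179 kg remain.
Put P5 (259 kg) in truck 4; 241 kg remain.
Put P6 (95 kg) in truck 1; 2 kg remain.
Put P7 (142 kg) in truck 3; 37 kg remain.
Put P8 (66 kg) in truck 4; 175 kg remain.
Put P9 (319 kg) in truck 5; 181 kg remain.
Put P10 (273 kg) in truck 6; 227 kg remain.
6 trucks × 500 kg = 3000 kg; used 2136 kg; unused 864 kg.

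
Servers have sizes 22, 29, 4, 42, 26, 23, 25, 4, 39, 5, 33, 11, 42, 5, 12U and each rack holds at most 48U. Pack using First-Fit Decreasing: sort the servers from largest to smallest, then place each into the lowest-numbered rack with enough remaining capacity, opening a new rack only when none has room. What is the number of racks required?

Sorted descending: 42, 42, 39, 33, 29, 26, 25, 23, 22, 12, 11, 5, 5, 4, 4.
rack 1: place 42U, 6U left
rack 2: place 42U, 6U left
rack 3: place 39U, 9U left
rack 4: place 33U, 15U left
rack 5: place 29U, 19U left
rack 6: place 26U, 22U left
rack 7: place 25U, 23U left
rack 7: place 23U, 0U left
rack 6: place 22U, 0U left
rack 4: place 12U, 3U left
rack 5: place 11U, 8U left
rack 1: place 5U, 1U left
rack 2: place 5U, 1U left
rack 3: place 4U, 5U left
rack 3: place 4U, 1U left

7 racks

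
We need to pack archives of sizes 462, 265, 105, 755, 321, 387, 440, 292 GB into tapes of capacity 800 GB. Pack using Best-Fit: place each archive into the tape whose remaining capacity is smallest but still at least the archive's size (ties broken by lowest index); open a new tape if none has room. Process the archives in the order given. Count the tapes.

462 GB → tape 1 (remaining 338 GB)
265 GB → tape 1 (remaining 73 GB)
105 GB → tape 2 (remaining 695 GB)
755 GB → tape 3 (remaining 45 GB)
321 GB → tape 2 (remaining 374 GB)
387 GB → tape 4 (remaining 413 GB)
440 GB → tape 5 (remaining 360 GB)
292 GB → tape 5 (remaining 68 GB)
Final tapes: [462,265] [105,321] [755] [387] [440,292].

5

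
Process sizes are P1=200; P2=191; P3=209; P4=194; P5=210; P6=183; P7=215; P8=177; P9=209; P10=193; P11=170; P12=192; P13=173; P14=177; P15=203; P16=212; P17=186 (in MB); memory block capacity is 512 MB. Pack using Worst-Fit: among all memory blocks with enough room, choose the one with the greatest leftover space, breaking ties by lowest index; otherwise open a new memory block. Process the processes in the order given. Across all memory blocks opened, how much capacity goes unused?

1314

Put P1 (200 MB) in memory block 1; 312 MB remain.
Put P2 (191 MB) in memory block 1; 121 MB remain.
Put P3 (209 MB) in memory block 2; 303 MB remain.
Put P4 (194 MB) in memory block 2; 109 MB remain.
Put P5 (210 MB) in memory block 3; 302 MB remain.
Put P6 (183 MB) in memory block 3; 119 MB remain.
Put P7 (215 MB) in memory block 4; 297 MB remain.
Put P8 (177 MB) in memory block 4; 120 MB remain.
Put P9 (209 MB) in memory block 5; 303 MB remain.
Put P10 (193 MB) in memory block 5; 110 MB remain.
Put P11 (170 MB) in memory block 6; 342 MB remain.
Put P12 (192 MB) in memory block 6; 150 MB remain.
Put P13 (173 MB) in memory block 7; 339 MB remain.
Put P14 (177 MB) in memory block 7; 162 MB remain.
Put P15 (203 MB) in memory block 8; 309 MB remain.
Put P16 (212 MB) in memory block 8; 97 MB remain.
Put P17 (186 MB) in memory block 9; 326 MB remain.
9 memory blocks × 512 MB = 4608 MB; used 3294 MB; unused 1314 MB.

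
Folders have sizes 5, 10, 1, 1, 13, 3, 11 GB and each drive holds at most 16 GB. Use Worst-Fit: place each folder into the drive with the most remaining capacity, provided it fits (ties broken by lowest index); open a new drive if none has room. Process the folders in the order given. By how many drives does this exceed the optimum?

Worst-Fit: [5,10,1] [1,13] [3,11] → 3 drives.
Total size 44 GB; any packing needs at least ⌈44/16⌉ = 3 drives.
So 3 is already optimal.

0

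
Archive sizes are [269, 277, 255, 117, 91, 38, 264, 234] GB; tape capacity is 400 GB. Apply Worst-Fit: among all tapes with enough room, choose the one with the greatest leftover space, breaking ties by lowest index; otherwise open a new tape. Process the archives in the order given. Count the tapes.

269 GB → tape 1 (remaining 131 GB)
277 GB → tape 2 (remaining 123 GB)
255 GB → tape 3 (remaining 145 GB)
117 GB → tape 3 (remaining 28 GB)
91 GB → tape 1 (remaining 40 GB)
38 GB → tape 2 (remaining 85 GB)
264 GB → tape 4 (remaining 136 GB)
234 GB → tape 5 (remaining 166 GB)
Final tapes: [269,91] [277,38] [255,117] [264] [234].

5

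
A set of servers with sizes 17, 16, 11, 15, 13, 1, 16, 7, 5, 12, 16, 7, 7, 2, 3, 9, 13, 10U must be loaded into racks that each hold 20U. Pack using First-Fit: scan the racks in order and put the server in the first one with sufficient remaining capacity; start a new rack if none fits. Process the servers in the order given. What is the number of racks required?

10 racks

Put 17U in rack 1; 3U remain.
Put 16U in rack 2; 4U remain.
Put 11U in rack 3; 9U remain.
Put 15U in rack 4; 5U remain.
Put 13U in rack 5; 7U remain.
Put 1U in rack 1; 2U remain.
Put 16U in rack 6; 4U remain.
Put 7U in rack 3; 2U remain.
Put 5U in rack 4; 0U remain.
Put 12U in rack 7; 8U remain.
Put 16U in rack 8; 4U remain.
Put 7U in rack 5; 0U remain.
Put 7U in rack 7; 1U remain.
Put 2U in rack 1; 0U remain.
Put 3U in rack 2; 1U remain.
Put 9U in rack 9; 11U remain.
Put 13U in rack 10; 7U remain.
Put 10U in rack 9; 1U remain.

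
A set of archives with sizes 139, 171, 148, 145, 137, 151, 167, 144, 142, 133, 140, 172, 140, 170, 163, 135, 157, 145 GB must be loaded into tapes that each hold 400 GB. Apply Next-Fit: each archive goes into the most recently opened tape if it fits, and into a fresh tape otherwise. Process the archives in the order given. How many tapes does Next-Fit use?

9

Put 139 GB in tape 1; 261 GB remain.
Put 171 GB in tape 1; 90 GB remain.
Put 148 GB in tape 2; 252 GB remain.
Put 145 GB in tape 2; 107 GB remain.
Put 137 GB in tape 3; 263 GB remain.
Put 151 GB in tape 3; 112 GB remain.
Put 167 GB in tape 4; 233 GB remain.
Put 144 GB in tape 4; 89 GB remain.
Put 142 GB in tape 5; 258 GB remain.
Put 133 GB in tape 5; 125 GB remain.
Put 140 GB in tape 6; 260 GB remain.
Put 172 GB in tape 6; 88 GB remain.
Put 140 GB in tape 7; 260 GB remain.
Put 170 GB in tape 7; 90 GB remain.
Put 163 GB in tape 8; 237 GB remain.
Put 135 GB in tape 8; 102 GB remain.
Put 157 GB in tape 9; 243 GB remain.
Put 145 GB in tape 9; 98 GB remain.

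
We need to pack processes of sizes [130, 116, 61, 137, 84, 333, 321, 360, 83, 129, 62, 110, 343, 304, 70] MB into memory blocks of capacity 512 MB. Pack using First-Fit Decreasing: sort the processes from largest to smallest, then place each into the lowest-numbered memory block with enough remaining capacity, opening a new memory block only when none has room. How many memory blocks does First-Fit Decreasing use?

6 memory blocks

Sorted descending: 360, 343, 333, 321, 304, 137, 130, 129, 116, 110, 84, 83, 70, 62, 61.
360 MB → memory block 1 (remaining 152 MB)
343 MB → memory block 2 (remaining 169 MB)
333 MB → memory block 3 (remaining 179 MB)
321 MB → memory block 4 (remaining 191 MB)
304 MB → memory block 5 (remaining 208 MB)
137 MB → memory block 1 (remaining 15 MB)
130 MB → memory block 2 (remaining 39 MB)
129 MB → memory block 3 (remaining 50 MB)
116 MB → memory block 4 (remaining 75 MB)
110 MB → memory block 5 (remaining 98 MB)
84 MB → memory block 5 (remaining 14 MB)
83 MB → memory block 6 (remaining 429 MB)
70 MB → memory block 4 (remaining 5 MB)
62 MB → memory block 6 (remaining 367 MB)
61 MB → memory block 6 (remaining 306 MB)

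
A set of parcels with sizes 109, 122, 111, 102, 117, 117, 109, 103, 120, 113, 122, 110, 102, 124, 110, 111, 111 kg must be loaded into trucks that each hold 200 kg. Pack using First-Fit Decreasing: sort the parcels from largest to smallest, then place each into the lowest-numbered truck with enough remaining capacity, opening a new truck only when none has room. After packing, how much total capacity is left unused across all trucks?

Sorted descending: 124, 122, 122, 120, 117, 117, 113, 111, 111, 111, 110, 110, 109, 109, 103, 102, 102.
124 kg → truck 1 (remaining 76 kg)
122 kg → truck 2 (remaining 78 kg)
122 kg → truck 3 (remaining 78 kg)
120 kg → truck 4 (remaining 80 kg)
117 kg → truck 5 (remaining 83 kg)
117 kg → truck 6 (remaining 83 kg)
113 kg → truck 7 (remaining 87 kg)
111 kg → truck 8 (remaining 89 kg)
111 kg → truck 9 (remaining 89 kg)
111 kg → truck 10 (remaining 89 kg)
110 kg → truck 11 (remaining 90 kg)
110 kg → truck 12 (remaining 90 kg)
109 kg → truck 13 (remaining 91 kg)
109 kg → truck 14 (remaining 91 kg)
103 kg → truck 15 (remaining 97 kg)
102 kg → truck 16 (remaining 98 kg)
102 kg → truck 17 (remaining 98 kg)
17 trucks × 200 kg = 3400 kg; used 1913 kg; unused 1487 kg.

1487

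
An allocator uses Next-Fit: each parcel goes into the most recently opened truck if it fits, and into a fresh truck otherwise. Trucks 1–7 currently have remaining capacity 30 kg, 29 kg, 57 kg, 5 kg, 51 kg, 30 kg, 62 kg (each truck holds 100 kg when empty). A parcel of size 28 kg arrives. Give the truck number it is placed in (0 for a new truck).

Next-Fit only looks at truck 7, which has 62 kg free.
28 kg fits there.

7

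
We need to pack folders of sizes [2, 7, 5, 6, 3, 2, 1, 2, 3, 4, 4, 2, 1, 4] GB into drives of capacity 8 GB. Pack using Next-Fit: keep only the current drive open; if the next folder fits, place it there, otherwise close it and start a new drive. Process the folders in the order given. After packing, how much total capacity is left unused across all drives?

2 GB → drive 1 (remaining 6 GB)
7 GB → drive 2 (remaining 1 GB)
5 GB → drive 3 (remaining 3 GB)
6 GB → drive 4 (remaining 2 GB)
3 GB → drive 5 (remaining 5 GB)
2 GB → drive 5 (remaining 3 GB)
1 GB → drive 5 (remaining 2 GB)
2 GB → drive 5 (remaining 0 GB)
3 GB → drive 6 (remaining 5 GB)
4 GB → drive 6 (remaining 1 GB)
4 GB → drive 7 (remaining 4 GB)
2 GB → drive 7 (remaining 2 GB)
1 GB → drive 7 (remaining 1 GB)
4 GB → drive 8 (remaining 4 GB)
8 drives × 8 GB = 64 GB; used 46 GB; unused 18 GB.

18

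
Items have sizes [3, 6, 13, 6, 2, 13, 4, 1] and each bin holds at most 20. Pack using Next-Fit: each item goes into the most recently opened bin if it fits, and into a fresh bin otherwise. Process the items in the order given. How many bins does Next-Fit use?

3 → bin 1 (remaining 17)
6 → bin 1 (remaining 11)
13 → bin 2 (remaining 7)
6 → bin 2 (remaining 1)
2 → bin 3 (remaining 18)
13 → bin 3 (remaining 5)
4 → bin 3 (remaining 1)
1 → bin 3 (remaining 0)
Final bins: [3,6] [13,6] [2,13,4,1].

3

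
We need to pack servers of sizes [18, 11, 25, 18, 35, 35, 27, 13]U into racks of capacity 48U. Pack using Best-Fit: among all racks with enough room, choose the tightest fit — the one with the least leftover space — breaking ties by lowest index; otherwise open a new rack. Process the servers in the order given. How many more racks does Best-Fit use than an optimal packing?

1

Best-Fit: [18,11,18] [25] [35,13] [35] [27] → 5 racks.
Total size 182U; any packing needs at least ⌈182/48⌉ = 4 racks.
An optimal packing achieves that bound: [35,13] [35,11] [27,18] [25,18] → 4 racks.
Excess: 5 − 4 = 1.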